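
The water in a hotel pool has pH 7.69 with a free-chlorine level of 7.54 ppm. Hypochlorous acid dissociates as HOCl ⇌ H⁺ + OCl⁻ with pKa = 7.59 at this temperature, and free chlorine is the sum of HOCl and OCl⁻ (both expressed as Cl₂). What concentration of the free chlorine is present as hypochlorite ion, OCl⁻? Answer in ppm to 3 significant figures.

4.20 ppm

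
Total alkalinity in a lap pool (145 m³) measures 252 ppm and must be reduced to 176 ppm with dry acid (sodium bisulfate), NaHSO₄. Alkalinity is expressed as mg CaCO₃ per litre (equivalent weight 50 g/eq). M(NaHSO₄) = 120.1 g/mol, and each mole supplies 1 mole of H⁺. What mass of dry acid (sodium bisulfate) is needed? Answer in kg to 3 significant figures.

Volume: 145 m³ = 145,000 L.
Alkalinity to neutralize: (252 − 176) = 76 mg/L as CaCO₃ × 145,000 L = 11,020 g as CaCO₃.
Equivalents of H⁺ required: 11,020 ÷ 50 g/eq = 220.4 eq = 220.4 mol NaHSO₄.
Mass of NaHSO₄: 220.4 × 120.1 = 26,470 g.

26.5 kg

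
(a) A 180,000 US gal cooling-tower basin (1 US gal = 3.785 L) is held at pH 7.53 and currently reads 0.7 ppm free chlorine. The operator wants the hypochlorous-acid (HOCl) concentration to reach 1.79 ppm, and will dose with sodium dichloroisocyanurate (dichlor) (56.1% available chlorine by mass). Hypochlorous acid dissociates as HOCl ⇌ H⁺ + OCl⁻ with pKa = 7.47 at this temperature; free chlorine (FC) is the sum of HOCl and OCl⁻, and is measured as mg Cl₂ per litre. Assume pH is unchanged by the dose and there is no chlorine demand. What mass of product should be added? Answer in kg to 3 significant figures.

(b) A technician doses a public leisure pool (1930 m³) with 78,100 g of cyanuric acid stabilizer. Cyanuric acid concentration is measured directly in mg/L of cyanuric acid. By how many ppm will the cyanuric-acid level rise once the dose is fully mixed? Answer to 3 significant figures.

(a) 3.82 kg; (b) 40.5 ppm

(a) Volume: 180,000 US gal × 3.785 L/gal = 681,300 L.
(a) [OCl⁻]/[HOCl] = 10^(pH − pKa) = 10^(7.53 − 7.47) = 1.148; fraction as HOCl = 1/(1 + 1.148) = 0.4655.
(a) Free chlorine required for 1.79 ppm HOCl: 1.79 / 0.4655 = 3.845 ppm.
(a) FC to add: 3.845 − 0.7 = 3.145 mg/L as Cl₂.
(a) Cl₂ equivalent: 3.145 mg/L × 681,300 L = 2143 g.
(a) Product at 56.1% available Cl: 2143 / 0.561 = 3820 g.

(b) Volume: 1930 m³ = 1,930,000 L.
(b) Rise: 78,100 g / 1,930,000 L × 1000 = 40.47 mg/L.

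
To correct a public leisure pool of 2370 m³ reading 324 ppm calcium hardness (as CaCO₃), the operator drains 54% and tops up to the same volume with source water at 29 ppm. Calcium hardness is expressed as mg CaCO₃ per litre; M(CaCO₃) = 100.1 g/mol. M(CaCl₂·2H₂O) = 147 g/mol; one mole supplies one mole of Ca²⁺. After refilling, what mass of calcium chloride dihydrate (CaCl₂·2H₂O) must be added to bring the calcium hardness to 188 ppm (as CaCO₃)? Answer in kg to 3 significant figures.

Volume: 2370 m³ = 2,370,000 L.
After draining 54% and refilling: 324 × 0.46 + 29 × 0.54 = 164.7 ppm.
Deficit to target: 188 − 164.7 = 23.3 mg/L.
As CaCO₃: 23.3 mg/L × 2,370,000 L = 55,220 g; ÷ 100.1 = 551.7 mol Ca²⁺.
Mass: 551.7 × 147 = 81,090 g.

81.1 kg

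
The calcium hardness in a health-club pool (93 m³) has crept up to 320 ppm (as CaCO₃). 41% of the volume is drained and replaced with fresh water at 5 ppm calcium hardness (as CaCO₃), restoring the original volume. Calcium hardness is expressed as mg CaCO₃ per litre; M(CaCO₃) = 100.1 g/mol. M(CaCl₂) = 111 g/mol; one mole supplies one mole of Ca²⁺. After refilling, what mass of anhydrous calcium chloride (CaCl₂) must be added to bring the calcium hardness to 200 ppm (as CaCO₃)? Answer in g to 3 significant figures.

Volume: 93 m³ = 93,000 L.
After draining 41% and refilling: 320 × 0.59 + 5 × 0.41 = 190.85 ppm.
Deficit to target: 200 − 190.85 = 9.15 mg/L.
As CaCO₃: 9.15 mg/L × 93,000 L = 850.9 g; ÷ 100.1 = 8.501 mol Ca²⁺.
Mass: 8.501 × 111 = 943.6 g.

944 g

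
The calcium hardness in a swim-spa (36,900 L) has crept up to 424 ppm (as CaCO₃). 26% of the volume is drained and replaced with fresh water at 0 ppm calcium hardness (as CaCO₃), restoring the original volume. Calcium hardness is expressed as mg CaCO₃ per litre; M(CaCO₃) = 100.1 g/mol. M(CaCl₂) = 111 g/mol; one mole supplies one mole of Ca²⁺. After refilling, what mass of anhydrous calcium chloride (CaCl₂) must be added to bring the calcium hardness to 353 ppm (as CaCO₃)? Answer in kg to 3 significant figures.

1.61 kg

After draining 26% and refilling: 424 × 0.74 + 0 × 0.26 = 313.76 ppm.
Deficit to target: 353 − 313.76 = 39.24 mg/L.
As CaCO₃: 39.24 mg/L × 36,900 L = 1448 g; ÷ 100.1 = 14.47 mol Ca²⁺.
Mass: 14.47 × 111 = 1606 g.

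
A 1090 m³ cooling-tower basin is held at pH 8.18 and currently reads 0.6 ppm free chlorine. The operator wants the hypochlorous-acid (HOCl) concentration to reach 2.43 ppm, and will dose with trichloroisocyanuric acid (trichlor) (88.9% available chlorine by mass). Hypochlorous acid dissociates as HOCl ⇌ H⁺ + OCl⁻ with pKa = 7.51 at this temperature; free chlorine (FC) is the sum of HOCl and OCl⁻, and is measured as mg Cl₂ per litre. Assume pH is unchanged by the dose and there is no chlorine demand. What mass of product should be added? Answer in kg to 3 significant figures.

16.2 kg

Volume: 1090 m³ = 1,090,000 L.
[OCl⁻]/[HOCl] = 10^(pH − pKa) = 10^(8.18 − 7.51) = 4.677; fraction as HOCl = 1/(1 + 4.677) = 0.1761.
Free chlorine required for 2.43 ppm HOCl: 2.43 / 0.1761 = 13.8 ppm.
FC to add: 13.8 − 0.6 = 13.2 mg/L as Cl₂.
Cl₂ equivalent: 13.2 mg/L × 1,090,000 L = 14,380 g.
Product at 88.9% available Cl: 14,380 / 0.889 = 16,180 g.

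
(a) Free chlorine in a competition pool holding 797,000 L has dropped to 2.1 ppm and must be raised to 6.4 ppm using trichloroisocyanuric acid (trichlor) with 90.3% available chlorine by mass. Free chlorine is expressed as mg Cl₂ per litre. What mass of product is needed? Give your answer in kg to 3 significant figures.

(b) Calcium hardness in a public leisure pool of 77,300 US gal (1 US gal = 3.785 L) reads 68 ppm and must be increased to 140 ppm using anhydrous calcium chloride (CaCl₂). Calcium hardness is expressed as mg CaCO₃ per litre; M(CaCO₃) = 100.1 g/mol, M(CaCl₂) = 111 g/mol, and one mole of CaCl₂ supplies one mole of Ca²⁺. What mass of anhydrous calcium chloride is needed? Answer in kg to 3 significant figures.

(a) Chlorine deficit: 6.4 − 2.1 = 4.3 ppm = 4.3 mg/L as Cl₂.
(a) Cl₂ equivalent needed: 4.3 mg/L × 797,000 L = 3,427,000 mg = 3427 g.
(a) Product at 90.3% available chlorine: 3427 / 0.903 = 3795 g.

(b) Volume: 77,300 US gal × 3.785 L/gal = 292,580 L.
(b) Hardness to add: (140 − 68) = 72 mg/L as CaCO₃ × 292,580 L = 21,070 g as CaCO₃.
(b) Moles of Ca²⁺ (1 mol Ca²⁺ ≡ 1 mol CaCO₃): 21,070 / 100.1 g/mol = 210.4 mol.
(b) Mass of CaCl₂: 210.4 × 111 = 23,360 g.

(a) 3.80 kg; (b) 23.4 kg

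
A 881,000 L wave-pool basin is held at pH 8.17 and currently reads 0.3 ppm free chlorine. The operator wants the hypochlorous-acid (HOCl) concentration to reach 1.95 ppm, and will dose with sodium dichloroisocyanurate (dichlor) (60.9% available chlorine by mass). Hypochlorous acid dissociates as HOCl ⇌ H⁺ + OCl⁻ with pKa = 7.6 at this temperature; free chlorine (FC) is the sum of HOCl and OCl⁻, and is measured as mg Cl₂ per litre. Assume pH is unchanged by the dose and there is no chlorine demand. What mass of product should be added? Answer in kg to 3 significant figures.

[OCl⁻]/[HOCl] = 10^(pH − pKa) = 10^(8.17 − 7.6) = 3.715; fraction as HOCl = 1/(1 + 3.715) = 0.2121.
Free chlorine required for 1.95 ppm HOCl: 1.95 / 0.2121 = 9.195 ppm.
FC to add: 9.195 − 0.3 = 8.895 mg/L as Cl₂.
Cl₂ equivalent: 8.895 mg/L × 881,000 L = 7836 g.
Product at 60.9% available Cl: 7836 / 0.609 = 12,870 g.

12.9 kg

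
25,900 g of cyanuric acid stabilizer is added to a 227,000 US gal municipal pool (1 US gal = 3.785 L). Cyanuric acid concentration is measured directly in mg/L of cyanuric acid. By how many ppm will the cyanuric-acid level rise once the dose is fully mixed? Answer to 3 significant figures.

30.1 ppm

Volume: 227,000 US gal × 3.785 L/gal = 859,195 L.
Rise: 25,900 g / 859,195 L × 1000 = 30.14 mg/L.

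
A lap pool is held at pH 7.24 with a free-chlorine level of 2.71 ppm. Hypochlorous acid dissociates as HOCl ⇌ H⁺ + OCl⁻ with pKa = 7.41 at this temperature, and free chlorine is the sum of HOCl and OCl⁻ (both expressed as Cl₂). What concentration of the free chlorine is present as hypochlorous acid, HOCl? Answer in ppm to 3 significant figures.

1.62 ppm

[OCl⁻]/[HOCl] = 10^(pH − pKa) = 10^(7.24 − 7.41) = 10^-0.17 = 0.6761.
Fraction as HOCl = 1 / (1 + 0.6761) = 0.5966.
HOCl = 0.5966 × 2.71 ppm = 1.617 ppm.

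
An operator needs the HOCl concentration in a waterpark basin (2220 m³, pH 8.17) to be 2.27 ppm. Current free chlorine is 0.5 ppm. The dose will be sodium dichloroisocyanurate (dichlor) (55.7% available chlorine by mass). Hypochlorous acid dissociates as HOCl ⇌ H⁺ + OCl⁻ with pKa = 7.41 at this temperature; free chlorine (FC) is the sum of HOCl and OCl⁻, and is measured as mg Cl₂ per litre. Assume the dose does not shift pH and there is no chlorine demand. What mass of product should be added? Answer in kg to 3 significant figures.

59.1 kg

Volume: 2220 m³ = 2,220,000 L.
[OCl⁻]/[HOCl] = 10^(pH − pKa) = 10^(8.17 − 7.41) = 5.754; fraction as HOCl = 1/(1 + 5.754) = 0.1481.
Free chlorine required for 2.27 ppm HOCl: 2.27 / 0.1481 = 15.33 ppm.
FC to add: 15.33 − 0.5 = 14.83 mg/L as Cl₂.
Cl₂ equivalent: 14.83 mg/L × 2,220,000 L = 32,930 g.
Product at 55.7% available Cl: 32,930 / 0.557 = 59,120 g.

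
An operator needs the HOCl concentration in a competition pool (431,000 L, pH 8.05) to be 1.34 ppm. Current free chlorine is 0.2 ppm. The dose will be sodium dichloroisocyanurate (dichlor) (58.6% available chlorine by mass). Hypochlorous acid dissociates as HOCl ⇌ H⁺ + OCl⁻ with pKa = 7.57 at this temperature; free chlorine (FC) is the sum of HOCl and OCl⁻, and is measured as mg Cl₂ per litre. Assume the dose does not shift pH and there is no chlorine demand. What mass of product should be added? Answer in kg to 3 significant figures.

3.81 kg

[OCl⁻]/[HOCl] = 10^(pH − pKa) = 10^(8.05 − 7.57) = 3.02; fraction as HOCl = 1/(1 + 3.02) = 0.2488.
Free chlorine required for 1.34 ppm HOCl: 1.34 / 0.2488 = 5.387 ppm.
FC to add: 5.387 − 0.2 = 5.187 mg/L as Cl₂.
Cl₂ equivalent: 5.187 mg/L × 431,000 L = 2235 g.
Product at 58.6% available Cl: 2235 / 0.586 = 3815 g.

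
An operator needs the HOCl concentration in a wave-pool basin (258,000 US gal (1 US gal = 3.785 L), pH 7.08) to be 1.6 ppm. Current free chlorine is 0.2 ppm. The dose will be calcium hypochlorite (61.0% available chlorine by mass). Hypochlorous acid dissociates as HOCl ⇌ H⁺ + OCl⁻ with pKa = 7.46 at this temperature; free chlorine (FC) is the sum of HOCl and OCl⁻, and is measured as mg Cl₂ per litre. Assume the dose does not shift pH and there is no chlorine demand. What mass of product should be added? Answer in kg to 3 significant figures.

Volume: 258,000 US gal × 3.785 L/gal = 976,530 L.
[OCl⁻]/[HOCl] = 10^(pH − pKa) = 10^(7.08 − 7.46) = 0.4169; fraction as HOCl = 1/(1 + 0.4169) = 0.7058.
Free chlorine required for 1.6 ppm HOCl: 1.6 / 0.7058 = 2.267 ppm.
FC to add: 2.267 − 0.2 = 2.067 mg/L as Cl₂.
Cl₂ equivalent: 2.067 mg/L × 976,530 L = 2018 g.
Product at 61.0% available Cl: 2018 / 0.61 = 3309 g.

3.31 kg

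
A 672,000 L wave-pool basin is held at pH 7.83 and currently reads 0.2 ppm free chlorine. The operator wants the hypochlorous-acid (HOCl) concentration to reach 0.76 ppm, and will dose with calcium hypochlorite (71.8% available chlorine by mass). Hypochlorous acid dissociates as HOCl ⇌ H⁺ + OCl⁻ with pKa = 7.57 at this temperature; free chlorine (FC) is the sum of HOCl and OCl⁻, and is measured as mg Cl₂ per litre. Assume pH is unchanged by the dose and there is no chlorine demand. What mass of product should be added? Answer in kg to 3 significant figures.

1.82 kg

[OCl⁻]/[HOCl] = 10^(pH − pKa) = 10^(7.83 − 7.57) = 1.82; fraction as HOCl = 1/(1 + 1.82) = 0.3546.
Free chlorine required for 0.76 ppm HOCl: 0.76 / 0.3546 = 2.143 ppm.
FC to add: 2.143 − 0.2 = 1.943 mg/L as Cl₂.
Cl₂ equivalent: 1.943 mg/L × 672,000 L = 1306 g.
Product at 71.8% available Cl: 1306 / 0.718 = 1818 g.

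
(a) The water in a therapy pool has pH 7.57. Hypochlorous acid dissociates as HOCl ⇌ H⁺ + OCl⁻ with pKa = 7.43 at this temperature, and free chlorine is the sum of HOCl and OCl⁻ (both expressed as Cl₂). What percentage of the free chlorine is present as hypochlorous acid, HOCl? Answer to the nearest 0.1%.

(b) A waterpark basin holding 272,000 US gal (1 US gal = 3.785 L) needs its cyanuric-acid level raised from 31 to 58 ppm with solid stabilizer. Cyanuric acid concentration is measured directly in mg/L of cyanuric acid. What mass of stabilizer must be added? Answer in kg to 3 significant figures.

(a) 42.0%; (b) 27.8 kg

(a) [OCl⁻]/[HOCl] = 10^(pH − pKa) = 10^(7.57 − 7.43) = 10^0.14 = 1.38.
(a) Fraction as HOCl = 1 / (1 + 1.38) = 0.4201.

(b) Volume: 272,000 US gal × 3.785 L/gal = 1,029,520 L.
(b) CYA to add: (58 − 31) = 27 mg/L × 1,029,520 L = 27,800 g cyanuric acid.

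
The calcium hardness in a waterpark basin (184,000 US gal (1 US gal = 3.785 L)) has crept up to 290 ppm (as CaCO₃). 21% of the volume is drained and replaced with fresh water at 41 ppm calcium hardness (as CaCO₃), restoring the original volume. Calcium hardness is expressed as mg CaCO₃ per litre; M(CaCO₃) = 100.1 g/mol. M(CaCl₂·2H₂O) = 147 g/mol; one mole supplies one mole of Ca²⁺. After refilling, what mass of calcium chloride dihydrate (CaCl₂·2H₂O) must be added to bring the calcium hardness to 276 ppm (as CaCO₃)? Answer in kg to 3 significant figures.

39.2 kg

Volume: 184,000 US gal × 3.785 L/gal = 696,440 L.
After draining 21% and refilling: 290 × 0.79 + 41 × 0.21 = 237.71 ppm.
Deficit to target: 276 − 237.71 = 38.29 mg/L.
As CaCO₃: 38.29 mg/L × 696,440 L = 26,670 g; ÷ 100.1 = 266.4 mol Ca²⁺.
Mass: 266.4 × 147 = 39,160 g.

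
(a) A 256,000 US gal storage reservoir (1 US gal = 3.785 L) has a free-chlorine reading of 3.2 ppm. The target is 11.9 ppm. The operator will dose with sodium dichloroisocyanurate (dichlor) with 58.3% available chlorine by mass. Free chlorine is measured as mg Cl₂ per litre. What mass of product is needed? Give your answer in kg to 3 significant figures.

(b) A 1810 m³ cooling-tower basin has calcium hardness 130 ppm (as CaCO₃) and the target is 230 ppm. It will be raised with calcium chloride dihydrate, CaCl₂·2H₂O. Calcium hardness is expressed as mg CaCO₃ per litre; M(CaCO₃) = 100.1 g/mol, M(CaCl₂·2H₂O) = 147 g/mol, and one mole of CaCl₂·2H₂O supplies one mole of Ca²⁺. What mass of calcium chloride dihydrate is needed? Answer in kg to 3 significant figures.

(a) Volume: 256,000 US gal × 3.785 L/gal = 968,960 L.
(a) Chlorine deficit: 11.9 − 3.2 = 8.7 ppm = 8.7 mg/L as Cl₂.
(a) Cl₂ equivalent needed: 8.7 mg/L × 968,960 L = 8,430,000 mg = 8430 g.
(a) Product at 58.3% available chlorine: 8430 / 0.583 = 14,460 g.

(b) Volume: 1810 m³ = 1,810,000 L.
(b) Hardness to add: (230 − 130) = 100 mg/L as CaCO₃ × 1,810,000 L = 181,000 g as CaCO₃.
(b) Moles of Ca²⁺ (1 mol Ca²⁺ ≡ 1 mol CaCO₃): 181,000 / 100.1 g/mol = 1808 mol.
(b) Mass of CaCl₂·2H₂O: 1808 × 147 = 265,800 g.

(a) 14.5 kg; (b) 266 kg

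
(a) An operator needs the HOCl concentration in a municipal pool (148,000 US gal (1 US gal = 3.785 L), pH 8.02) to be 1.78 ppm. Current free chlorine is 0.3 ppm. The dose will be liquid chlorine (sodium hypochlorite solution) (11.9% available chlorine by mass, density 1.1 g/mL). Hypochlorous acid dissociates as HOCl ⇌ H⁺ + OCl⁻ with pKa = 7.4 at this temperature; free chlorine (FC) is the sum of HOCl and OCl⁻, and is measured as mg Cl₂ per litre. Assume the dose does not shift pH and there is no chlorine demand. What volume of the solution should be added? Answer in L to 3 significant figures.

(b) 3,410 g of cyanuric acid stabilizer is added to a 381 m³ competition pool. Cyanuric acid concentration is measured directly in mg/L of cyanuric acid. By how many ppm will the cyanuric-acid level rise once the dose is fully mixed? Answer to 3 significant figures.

(a) Volume: 148,000 US gal × 3.785 L/gal = 560,180 L.
(a) [OCl⁻]/[HOCl] = 10^(pH − pKa) = 10^(8.02 − 7.4) = 4.169; fraction as HOCl = 1/(1 + 4.169) = 0.1935.
(a) Free chlorine required for 1.78 ppm HOCl: 1.78 / 0.1935 = 9.2 ppm.
(a) FC to add: 9.2 − 0.3 = 8.9 mg/L as Cl₂.
(a) Cl₂ equivalent: 8.9 mg/L × 560,180 L = 4986 g.
(a) Product at 11.9% available Cl: 4986 / 0.119 = 41,900 g.
(a) Volume: 41,900 g ÷ 1.1 g/mL = 38,090 mL.

(b) Volume: 381 m³ = 381,000 L.
(b) Rise: 3,410 g / 381,000 L × 1000 = 8.95 mg/L.

(a) 38.1 L; (b) 8.95 ppm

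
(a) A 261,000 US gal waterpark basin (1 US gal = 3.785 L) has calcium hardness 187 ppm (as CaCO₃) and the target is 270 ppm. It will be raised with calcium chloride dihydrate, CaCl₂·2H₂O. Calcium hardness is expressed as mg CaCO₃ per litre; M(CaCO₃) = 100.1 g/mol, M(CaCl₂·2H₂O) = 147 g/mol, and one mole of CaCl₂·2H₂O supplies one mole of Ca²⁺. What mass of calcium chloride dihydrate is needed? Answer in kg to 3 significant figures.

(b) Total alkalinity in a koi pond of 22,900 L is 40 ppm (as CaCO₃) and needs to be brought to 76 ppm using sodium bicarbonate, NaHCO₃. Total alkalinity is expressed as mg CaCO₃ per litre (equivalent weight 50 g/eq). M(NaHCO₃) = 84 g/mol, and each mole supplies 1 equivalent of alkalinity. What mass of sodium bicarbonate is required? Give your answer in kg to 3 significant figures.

(a) Volume: 261,000 US gal × 3.785 L/gal = 987,885 L.
(a) Hardness to add: (270 − 187) = 83 mg/L as CaCO₃ × 987,885 L = 81,990 g as CaCO₃.
(a) Moles of Ca²⁺ (1 mol Ca²⁺ ≡ 1 mol CaCO₃): 81,990 / 100.1 g/mol = 819.1 mol.
(a) Mass of CaCl₂·2H₂O: 819.1 × 147 = 120,400 g.

(b) Alkalinity to add: (76 − 40) = 36 mg/L as CaCO₃ × 22,900 L = 824.4 g as CaCO₃.
(b) Equivalents: 824.4 g ÷ 50 g/eq = 16.49 eq.
(b) NaHCO₃ supplies 1 eq per mole → 16.49 mol.
(b) Mass: 16.49 mol × 84 g/mol = 1385 g.

(a) 120 kg; (b) 1.38 kg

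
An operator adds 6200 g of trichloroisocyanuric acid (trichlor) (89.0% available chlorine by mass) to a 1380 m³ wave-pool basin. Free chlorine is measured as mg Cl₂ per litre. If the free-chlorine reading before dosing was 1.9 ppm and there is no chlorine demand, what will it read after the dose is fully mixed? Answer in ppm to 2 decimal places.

Volume: 1380 m³ = 1,380,000 L.
Available chlorine delivered: 6200 g × 0.89 = 5518 g as Cl₂.
Concentration rise: 5518 g / 1,380,000 L = 3.999 mg/L = 4.00 ppm.
Final FC: 1.9 + 4.00 = 5.90 ppm.

5.90 ppm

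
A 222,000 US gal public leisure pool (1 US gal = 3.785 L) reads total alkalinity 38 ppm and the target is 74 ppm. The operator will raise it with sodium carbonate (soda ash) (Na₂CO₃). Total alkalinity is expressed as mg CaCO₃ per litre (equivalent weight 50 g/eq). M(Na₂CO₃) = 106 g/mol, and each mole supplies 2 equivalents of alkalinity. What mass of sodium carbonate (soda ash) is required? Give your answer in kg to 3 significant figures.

32.1 kg

Volume: 222,000 US gal × 3.785 L/gal = 840,270 L.
Alkalinity to add: (74 − 38) = 36 mg/L as CaCO₃ × 840,270 L = 30,250 g as CaCO₃.
Equivalents: 30,250 g ÷ 50 g/eq = 605 eq.
Each mole of Na₂CO₃ supplies 2 eq, so 605 / 2 = 302.5 mol.
Mass: 302.5 mol × 106 g/mol = 32,060 g.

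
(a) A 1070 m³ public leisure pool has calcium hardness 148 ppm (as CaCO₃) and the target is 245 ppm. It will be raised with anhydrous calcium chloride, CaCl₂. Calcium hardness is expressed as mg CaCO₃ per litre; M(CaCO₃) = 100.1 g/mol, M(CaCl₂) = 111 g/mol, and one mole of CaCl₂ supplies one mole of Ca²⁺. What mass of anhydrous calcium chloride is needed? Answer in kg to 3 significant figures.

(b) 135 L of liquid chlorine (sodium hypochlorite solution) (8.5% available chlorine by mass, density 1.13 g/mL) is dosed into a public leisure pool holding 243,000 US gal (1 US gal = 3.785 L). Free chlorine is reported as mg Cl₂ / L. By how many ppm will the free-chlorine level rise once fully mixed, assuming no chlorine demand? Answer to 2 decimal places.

(a) 115 kg; (b) 14.10 ppm

(a) Volume: 1070 m³ = 1,070,000 L.
(a) Hardness to add: (245 − 148) = 97 mg/L as CaCO₃ × 1,070,000 L = 103,800 g as CaCO₃.
(a) Moles of Ca²⁺ (1 mol Ca²⁺ ≡ 1 mol CaCO₃): 103,800 / 100.1 g/mol = 1037 mol.
(a) Mass of CaCl₂: 1037 × 111 = 115,100 g.

(b) Volume: 243,000 US gal × 3.785 L/gal = 919,755 L.
(b) Mass of solution: 135 L × 1000 mL/L × 1.13 g/mL = 152,600 g.
(b) Available chlorine delivered: 152,600 g × 0.085 = 12,970 g as Cl₂.
(b) Concentration rise: 12,970 g / 919,755 L = 14.1 mg/L = 14.10 ppm.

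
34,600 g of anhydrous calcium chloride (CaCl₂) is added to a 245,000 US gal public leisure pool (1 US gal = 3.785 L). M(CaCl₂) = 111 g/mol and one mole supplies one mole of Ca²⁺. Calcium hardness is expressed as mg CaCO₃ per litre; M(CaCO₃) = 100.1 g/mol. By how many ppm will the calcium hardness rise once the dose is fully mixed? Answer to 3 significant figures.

33.6 ppm

Volume: 245,000 US gal × 3.785 L/gal = 927,325 L.
Moles of Ca²⁺: 34,600 g ÷ 111 g/mol = 311.7 mol.
As CaCO₃: 311.7 mol × 100.1 g/mol = 31,200 g.
Rise: 31,200 g / 927,325 L × 1000 = 33.65 mg/L.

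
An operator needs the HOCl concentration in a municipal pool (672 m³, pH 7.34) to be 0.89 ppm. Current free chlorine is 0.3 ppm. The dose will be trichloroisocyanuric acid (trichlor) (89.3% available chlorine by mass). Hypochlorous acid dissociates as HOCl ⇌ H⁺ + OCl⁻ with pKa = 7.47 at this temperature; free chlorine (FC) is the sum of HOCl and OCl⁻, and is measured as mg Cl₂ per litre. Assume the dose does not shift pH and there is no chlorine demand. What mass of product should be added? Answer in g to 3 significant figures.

940 g

Volume: 672 m³ = 672,000 L.
[OCl⁻]/[HOCl] = 10^(pH − pKa) = 10^(7.34 − 7.47) = 0.7413; fraction as HOCl = 1/(1 + 0.7413) = 0.5743.
Free chlorine required for 0.89 ppm HOCl: 0.89 / 0.5743 = 1.55 ppm.
FC to add: 1.55 − 0.3 = 1.25 mg/L as Cl₂.
Cl₂ equivalent: 1.25 mg/L × 672,000 L = 839.8 g.
Product at 89.3% available Cl: 839.8 / 0.893 = 940.5 g.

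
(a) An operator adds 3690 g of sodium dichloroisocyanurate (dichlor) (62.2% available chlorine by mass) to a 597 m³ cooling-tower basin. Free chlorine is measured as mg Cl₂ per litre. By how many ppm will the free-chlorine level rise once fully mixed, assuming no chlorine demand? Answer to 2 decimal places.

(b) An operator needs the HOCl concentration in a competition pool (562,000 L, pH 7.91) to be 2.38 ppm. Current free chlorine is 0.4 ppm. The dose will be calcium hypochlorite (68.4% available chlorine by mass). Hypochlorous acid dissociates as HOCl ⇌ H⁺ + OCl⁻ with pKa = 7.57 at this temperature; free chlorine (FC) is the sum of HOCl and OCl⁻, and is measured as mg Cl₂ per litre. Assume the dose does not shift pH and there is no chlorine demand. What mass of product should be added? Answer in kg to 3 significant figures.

(a) 3.84 ppm; (b) 5.91 kg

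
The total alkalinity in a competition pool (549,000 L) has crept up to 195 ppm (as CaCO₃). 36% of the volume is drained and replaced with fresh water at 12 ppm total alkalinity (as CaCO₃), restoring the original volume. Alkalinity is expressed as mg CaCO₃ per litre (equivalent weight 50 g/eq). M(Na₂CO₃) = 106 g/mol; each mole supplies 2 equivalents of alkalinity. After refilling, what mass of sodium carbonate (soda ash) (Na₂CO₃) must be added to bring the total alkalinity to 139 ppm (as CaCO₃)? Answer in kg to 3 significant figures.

5.75 kg

After draining 36% and refilling: 195 × 0.64 + 12 × 0.36 = 129.12 ppm.
Deficit to target: 139 − 129.12 = 9.88 mg/L.
As CaCO₃: 9.88 mg/L × 549,000 L = 5424 g; ÷ 50 g/eq ÷ 2 = 54.24 mol Na₂CO₃.
Mass: 54.24 × 106 = 5750 g.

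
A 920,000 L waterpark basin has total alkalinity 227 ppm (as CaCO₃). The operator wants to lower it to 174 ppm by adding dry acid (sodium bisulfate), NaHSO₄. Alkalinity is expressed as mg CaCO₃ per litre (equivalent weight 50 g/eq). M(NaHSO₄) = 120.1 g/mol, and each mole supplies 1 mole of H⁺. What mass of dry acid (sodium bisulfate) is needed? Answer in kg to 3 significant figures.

117 kg

Alkalinity to neutralize: (227 − 174) = 53 mg/L as CaCO₃ × 920,000 L = 48,760 g as CaCO₃.
Equivalents of H⁺ required: 48,760 ÷ 50 g/eq = 975.2 eq = 975.2 mol NaHSO₄.
Mass of NaHSO₄: 975.2 × 120.1 = 117,100 g.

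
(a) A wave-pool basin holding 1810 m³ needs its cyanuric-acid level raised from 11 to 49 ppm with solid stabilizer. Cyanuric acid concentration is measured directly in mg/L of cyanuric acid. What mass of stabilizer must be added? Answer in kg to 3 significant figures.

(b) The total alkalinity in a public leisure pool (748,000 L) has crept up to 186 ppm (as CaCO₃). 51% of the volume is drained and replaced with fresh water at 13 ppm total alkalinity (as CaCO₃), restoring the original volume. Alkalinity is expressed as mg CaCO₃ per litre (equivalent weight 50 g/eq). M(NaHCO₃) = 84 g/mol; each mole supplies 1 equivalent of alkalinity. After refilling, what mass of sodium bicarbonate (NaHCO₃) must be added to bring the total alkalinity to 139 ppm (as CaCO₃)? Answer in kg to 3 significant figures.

(a) Volume: 1810 m³ = 1,810,000 L.
(a) CYA to add: (49 − 11) = 38 mg/L × 1,810,000 L = 68,780 g cyanuric acid.

(b) After draining 51% and refilling: 186 × 0.49 + 13 × 0.51 = 97.77 ppm.
(b) Deficit to target: 139 − 97.77 = 41.23 mg/L.
(b) As CaCO₃: 41.23 mg/L × 748,000 L = 30,840 g; ÷ 50 g/eq ÷ 1 = 616.8 mol NaHCO₃.
(b) Mass: 616.8 × 84 = 51,810 g.

(a) 68.8 kg; (b) 51.8 kg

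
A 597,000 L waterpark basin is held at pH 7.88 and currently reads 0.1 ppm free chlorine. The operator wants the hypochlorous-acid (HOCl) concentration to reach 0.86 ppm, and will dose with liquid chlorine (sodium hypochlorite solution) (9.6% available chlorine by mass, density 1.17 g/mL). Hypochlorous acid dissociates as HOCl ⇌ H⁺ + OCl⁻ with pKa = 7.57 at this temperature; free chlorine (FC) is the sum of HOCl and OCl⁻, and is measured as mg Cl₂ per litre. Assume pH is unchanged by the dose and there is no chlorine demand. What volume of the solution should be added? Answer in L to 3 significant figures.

13.4 L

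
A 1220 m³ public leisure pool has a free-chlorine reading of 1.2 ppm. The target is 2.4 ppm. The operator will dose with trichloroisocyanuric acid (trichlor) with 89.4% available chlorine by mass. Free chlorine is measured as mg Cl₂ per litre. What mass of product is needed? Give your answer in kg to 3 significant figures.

Volume: 1220 m³ = 1,220,000 L.
Chlorine deficit: 2.4 − 1.2 = 1.2 ppm = 1.2 mg/L as Cl₂.
Cl₂ equivalent needed: 1.2 mg/L × 1,220,000 L = 1,464,000 mg = 1464 g.
Product at 89.4% available chlorine: 1464 / 0.894 = 1638 g.

1.64 kg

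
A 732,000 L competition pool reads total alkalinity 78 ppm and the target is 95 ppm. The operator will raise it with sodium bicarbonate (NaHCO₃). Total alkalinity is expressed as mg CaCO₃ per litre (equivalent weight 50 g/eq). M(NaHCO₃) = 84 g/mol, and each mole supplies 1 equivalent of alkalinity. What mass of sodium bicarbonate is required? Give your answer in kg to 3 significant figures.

20.9 kg

Alkalinity to add: (95 − 78) = 17 mg/L as CaCO₃ × 732,000 L = 12,440 g as CaCO₃.
Equivalents: 12,440 g ÷ 50 g/eq = 248.9 eq.
NaHCO₃ supplies 1 eq per mole → 248.9 mol.
Mass: 248.9 mol × 84 g/mol = 20,910 g.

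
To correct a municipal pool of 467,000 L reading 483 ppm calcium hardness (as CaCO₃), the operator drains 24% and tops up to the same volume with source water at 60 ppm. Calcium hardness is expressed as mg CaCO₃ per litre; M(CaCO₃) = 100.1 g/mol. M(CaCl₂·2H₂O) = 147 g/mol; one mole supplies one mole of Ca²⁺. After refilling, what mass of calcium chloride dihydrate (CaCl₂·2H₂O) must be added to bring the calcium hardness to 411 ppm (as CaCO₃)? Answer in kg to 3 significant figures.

20.2 kg

After draining 24% and refilling: 483 × 0.76 + 60 × 0.24 = 381.48 ppm.
Deficit to target: 411 − 381.48 = 29.52 mg/L.
As CaCO₃: 29.52 mg/L × 467,000 L = 13,790 g; ÷ 100.1 = 137.7 mol Ca²⁺.
Mass: 137.7 × 147 = 20,240 g.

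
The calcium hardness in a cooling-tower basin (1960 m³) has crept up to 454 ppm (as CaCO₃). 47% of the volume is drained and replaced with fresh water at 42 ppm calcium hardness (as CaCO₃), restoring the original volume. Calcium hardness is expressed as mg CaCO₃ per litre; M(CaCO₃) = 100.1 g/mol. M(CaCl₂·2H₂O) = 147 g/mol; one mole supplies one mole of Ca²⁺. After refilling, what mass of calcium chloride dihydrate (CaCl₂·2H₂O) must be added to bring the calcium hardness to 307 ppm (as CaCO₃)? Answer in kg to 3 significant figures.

Volume: 1960 m³ = 1,960,000 L.
After draining 47% and refilling: 454 × 0.53 + 42 × 0.47 = 260.36 ppm.
Deficit to target: 307 − 260.36 = 46.64 mg/L.
As CaCO₃: 46.64 mg/L × 1,960,000 L = 91,410 g; ÷ 100.1 = 913.2 mol Ca²⁺.
Mass: 913.2 × 147 = 134,200 g.

134 kg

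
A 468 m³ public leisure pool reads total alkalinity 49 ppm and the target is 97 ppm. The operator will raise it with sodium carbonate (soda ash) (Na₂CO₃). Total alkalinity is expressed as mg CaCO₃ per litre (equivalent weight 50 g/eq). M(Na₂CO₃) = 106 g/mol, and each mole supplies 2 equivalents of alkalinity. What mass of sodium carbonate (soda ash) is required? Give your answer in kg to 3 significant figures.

Volume: 468 m³ = 468,000 L.
Alkalinity to add: (97 − 49) = 48 mg/L as CaCO₃ × 468,000 L = 22,460 g as CaCO₃.
Equivalents: 22,460 g ÷ 50 g/eq = 449.3 eq.
Each mole of Na₂CO₃ supplies 2 eq, so 449.3 / 2 = 224.6 mol.
Mass: 224.6 mol × 106 g/mol = 23,810 g.

23.8 kg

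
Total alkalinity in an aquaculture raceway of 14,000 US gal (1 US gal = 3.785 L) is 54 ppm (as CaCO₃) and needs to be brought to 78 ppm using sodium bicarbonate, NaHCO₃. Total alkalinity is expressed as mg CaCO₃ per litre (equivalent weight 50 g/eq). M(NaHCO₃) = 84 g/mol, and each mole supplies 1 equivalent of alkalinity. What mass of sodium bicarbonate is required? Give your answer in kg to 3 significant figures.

2.14 kg

Volume: 14,000 US gal × 3.785 L/gal = 52,990 L.
Alkalinity to add: (78 − 54) = 24 mg/L as CaCO₃ × 52,990 L = 1272 g as CaCO₃.
Equivalents: 1272 g ÷ 50 g/eq = 25.44 eq.
NaHCO₃ supplies 1 eq per mole → 25.44 mol.
Mass: 25.44 mol × 84 g/mol = 2137 g.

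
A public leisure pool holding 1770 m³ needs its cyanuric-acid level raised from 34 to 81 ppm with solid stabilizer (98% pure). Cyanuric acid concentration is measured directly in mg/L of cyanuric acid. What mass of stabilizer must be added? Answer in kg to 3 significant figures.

84.9 kg

Volume: 1770 m³ = 1,770,000 L.
CYA to add: (81 − 34) = 47 mg/L × 1,770,000 L = 83,190 g cyanuric acid.
At 98% purity: 83,190 / 0.98 = 84,890 g product.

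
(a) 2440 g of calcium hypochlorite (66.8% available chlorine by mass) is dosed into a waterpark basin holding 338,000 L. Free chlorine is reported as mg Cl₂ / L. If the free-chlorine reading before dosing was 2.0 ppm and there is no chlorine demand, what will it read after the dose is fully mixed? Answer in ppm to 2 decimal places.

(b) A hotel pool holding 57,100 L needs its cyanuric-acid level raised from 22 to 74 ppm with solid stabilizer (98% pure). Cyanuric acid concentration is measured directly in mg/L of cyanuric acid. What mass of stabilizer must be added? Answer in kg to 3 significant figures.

(a) 6.82 ppm; (b) 3.03 kg

(a) Available chlorine delivered: 2440 g × 0.668 = 1630 g as Cl₂.
(a) Concentration rise: 1630 g / 338,000 L = 4.822 mg/L = 4.82 ppm.
(a) Final FC: 2.0 + 4.82 = 6.82 ppm.

(b) CYA to add: (74 − 22) = 52 mg/L × 57,100 L = 2969 g cyanuric acid.
(b) At 98% purity: 2969 / 0.98 = 3030 g product.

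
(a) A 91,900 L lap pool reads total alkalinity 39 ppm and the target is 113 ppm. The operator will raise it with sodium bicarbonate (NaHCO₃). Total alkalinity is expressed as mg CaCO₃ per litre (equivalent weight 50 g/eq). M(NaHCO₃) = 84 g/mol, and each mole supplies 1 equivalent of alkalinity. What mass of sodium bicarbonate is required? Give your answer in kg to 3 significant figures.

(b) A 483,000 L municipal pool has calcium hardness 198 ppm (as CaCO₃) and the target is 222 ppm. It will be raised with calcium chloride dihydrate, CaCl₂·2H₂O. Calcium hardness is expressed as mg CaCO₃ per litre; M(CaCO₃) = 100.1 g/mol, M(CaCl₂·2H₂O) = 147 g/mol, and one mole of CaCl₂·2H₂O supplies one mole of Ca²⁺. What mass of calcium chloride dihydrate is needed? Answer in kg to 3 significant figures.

(a) Alkalinity to add: (113 − 39) = 74 mg/L as CaCO₃ × 91,900 L = 6801 g as CaCO₃.
(a) Equivalents: 6801 g ÷ 50 g/eq = 136 eq.
(a) NaHCO₃ supplies 1 eq per mole → 136 mol.
(a) Mass: 136 mol × 84 g/mol = 11,430 g.

(b) Hardness to add: (222 − 198) = 24 mg/L as CaCO₃ × 483,000 L = 11,590 g as CaCO₃.
(b) Moles of Ca²⁺ (1 mol Ca²⁺ ≡ 1 mol CaCO₃): 11,590 / 100.1 g/mol = 115.8 mol.
(b) Mass of CaCl₂·2H₂O: 115.8 × 147 = 17,020 g.

(a) 11.4 kg; (b) 17.0 kg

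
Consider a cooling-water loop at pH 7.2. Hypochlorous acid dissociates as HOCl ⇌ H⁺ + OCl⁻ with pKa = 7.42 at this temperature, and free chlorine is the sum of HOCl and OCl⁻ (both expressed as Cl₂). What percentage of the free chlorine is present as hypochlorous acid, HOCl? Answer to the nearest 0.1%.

62.4%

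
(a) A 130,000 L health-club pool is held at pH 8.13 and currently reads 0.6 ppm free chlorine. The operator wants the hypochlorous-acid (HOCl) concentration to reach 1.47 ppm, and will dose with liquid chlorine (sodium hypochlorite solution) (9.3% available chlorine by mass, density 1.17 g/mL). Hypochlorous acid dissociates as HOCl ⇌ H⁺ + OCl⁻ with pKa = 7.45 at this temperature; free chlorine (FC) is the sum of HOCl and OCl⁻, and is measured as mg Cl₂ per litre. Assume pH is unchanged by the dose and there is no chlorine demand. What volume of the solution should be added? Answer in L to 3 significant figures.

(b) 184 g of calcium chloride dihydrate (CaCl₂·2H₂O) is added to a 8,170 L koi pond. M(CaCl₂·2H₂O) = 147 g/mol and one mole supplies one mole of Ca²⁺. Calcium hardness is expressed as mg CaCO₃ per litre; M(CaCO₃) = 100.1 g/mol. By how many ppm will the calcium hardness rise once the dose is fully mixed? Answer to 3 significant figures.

(a) [OCl⁻]/[HOCl] = 10^(pH − pKa) = 10^(8.13 − 7.45) = 4.786; fraction as HOCl = 1/(1 + 4.786) = 0.1728.
(a) Free chlorine required for 1.47 ppm HOCl: 1.47 / 0.1728 = 8.506 ppm.
(a) FC to add: 8.506 − 0.6 = 7.906 mg/L as Cl₂.
(a) Cl₂ equivalent: 7.906 mg/L × 130,000 L = 1028 g.
(a) Product at 9.3% available Cl: 1028 / 0.093 = 11,050 g.
(a) Volume: 11,050 g ÷ 1.17 g/mL = 9445 mL.

(b) Moles of Ca²⁺: 184 g ÷ 147 g/mol = 1.252 mol.
(b) As CaCO₃: 1.252 mol × 100.1 g/mol = 125.3 g.
(b) Rise: 125.3 g / 8,170 L × 1000 = 15.34 mg/L.

(a) 9.45 L; (b) 15.3 ppm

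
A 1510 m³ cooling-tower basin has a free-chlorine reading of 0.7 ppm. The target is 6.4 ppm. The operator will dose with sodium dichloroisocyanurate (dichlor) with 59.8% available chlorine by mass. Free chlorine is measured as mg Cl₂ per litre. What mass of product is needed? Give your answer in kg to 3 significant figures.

Volume: 1510 m³ = 1,510,000 L.
Chlorine deficit: 6.4 − 0.7 = 5.7 ppm = 5.7 mg/L as Cl₂.
Cl₂ equivalent needed: 5.7 mg/L × 1,510,000 L = 8,607,000 mg = 8607 g.
Product at 59.8% available chlorine: 8607 / 0.598 = 14,390 g.

14.4 kg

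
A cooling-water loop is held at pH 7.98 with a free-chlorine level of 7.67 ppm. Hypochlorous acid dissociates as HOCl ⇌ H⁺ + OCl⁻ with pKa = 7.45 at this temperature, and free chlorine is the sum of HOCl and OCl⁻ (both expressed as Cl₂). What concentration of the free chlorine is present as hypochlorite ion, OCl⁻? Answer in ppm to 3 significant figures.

5.92 ppm

[OCl⁻]/[HOCl] = 10^(pH − pKa) = 10^(7.98 − 7.45) = 10^0.53 = 3.388.
Fraction as HOCl = 1 / (1 + 3.388) = 0.2279.
OCl⁻ = (1 − 0.2279) × 7.67 ppm = 5.922 ppm.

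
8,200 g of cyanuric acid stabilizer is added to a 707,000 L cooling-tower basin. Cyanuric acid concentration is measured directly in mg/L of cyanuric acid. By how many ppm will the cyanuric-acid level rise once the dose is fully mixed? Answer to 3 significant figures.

11.6 ppm

Rise: 8,200 g / 707,000 L × 1000 = 11.6 mg/L.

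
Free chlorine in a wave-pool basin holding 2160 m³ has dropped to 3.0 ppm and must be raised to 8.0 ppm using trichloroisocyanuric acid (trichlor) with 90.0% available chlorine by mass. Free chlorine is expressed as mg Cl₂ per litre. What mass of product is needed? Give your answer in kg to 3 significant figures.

Volume: 2160 m³ = 2,160,000 L.
Chlorine deficit: 8.0 − 3.0 = 5 ppm = 5 mg/L as Cl₂.
Cl₂ equivalent needed: 5 mg/L × 2,160,000 L = 10,800,000 mg = 10,800 g.
Product at 90.0% available chlorine: 10,800 / 0.9 = 12,000 g.

12.0 kg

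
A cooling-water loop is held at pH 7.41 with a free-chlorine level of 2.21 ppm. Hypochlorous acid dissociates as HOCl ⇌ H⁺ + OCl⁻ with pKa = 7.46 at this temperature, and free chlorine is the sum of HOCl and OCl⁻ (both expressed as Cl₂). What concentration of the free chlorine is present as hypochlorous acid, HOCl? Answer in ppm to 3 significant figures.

1.17 ppm

[OCl⁻]/[HOCl] = 10^(pH − pKa) = 10^(7.41 − 7.46) = 10^-0.05 = 0.8913.
Fraction as HOCl = 1 / (1 + 0.8913) = 0.5288.
HOCl = 0.5288 × 2.21 ppm = 1.169 ppm.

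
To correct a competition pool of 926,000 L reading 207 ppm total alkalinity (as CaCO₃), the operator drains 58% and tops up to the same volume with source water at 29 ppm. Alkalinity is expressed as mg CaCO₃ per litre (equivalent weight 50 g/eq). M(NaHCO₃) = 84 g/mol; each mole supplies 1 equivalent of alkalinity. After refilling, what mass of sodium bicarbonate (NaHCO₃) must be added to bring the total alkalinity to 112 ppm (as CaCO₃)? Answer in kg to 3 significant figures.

After draining 58% and refilling: 207 × 0.42 + 29 × 0.58 = 103.76 ppm.
Deficit to target: 112 − 103.76 = 8.24 mg/L.
As CaCO₃: 8.24 mg/L × 926,000 L = 7630 g; ÷ 50 g/eq ÷ 1 = 152.6 mol NaHCO₃.
Mass: 152.6 × 84 = 12,820 g.

12.8 kg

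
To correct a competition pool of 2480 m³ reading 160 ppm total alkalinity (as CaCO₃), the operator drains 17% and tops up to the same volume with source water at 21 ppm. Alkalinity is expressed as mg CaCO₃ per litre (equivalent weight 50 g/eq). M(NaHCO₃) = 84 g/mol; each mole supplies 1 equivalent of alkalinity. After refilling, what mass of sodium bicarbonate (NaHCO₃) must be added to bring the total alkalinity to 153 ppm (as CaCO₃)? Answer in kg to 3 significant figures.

69.3 kg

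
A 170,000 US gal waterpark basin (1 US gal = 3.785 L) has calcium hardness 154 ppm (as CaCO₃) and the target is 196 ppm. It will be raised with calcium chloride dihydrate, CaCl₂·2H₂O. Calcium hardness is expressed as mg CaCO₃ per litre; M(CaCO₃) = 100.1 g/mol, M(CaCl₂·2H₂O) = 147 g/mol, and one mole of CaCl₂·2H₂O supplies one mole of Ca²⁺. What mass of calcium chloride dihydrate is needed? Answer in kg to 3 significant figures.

39.7 kg

Volume: 170,000 US gal × 3.785 L/gal = 643,450 L.
Hardness to add: (196 − 154) = 42 mg/L as CaCO₃ × 643,450 L = 27,020 g as CaCO₃.
Moles of Ca²⁺ (1 mol Ca²⁺ ≡ 1 mol CaCO₃): 27,020 / 100.1 g/mol = 270 mol.
Mass of CaCl₂·2H₂O: 270 × 147 = 39,690 g.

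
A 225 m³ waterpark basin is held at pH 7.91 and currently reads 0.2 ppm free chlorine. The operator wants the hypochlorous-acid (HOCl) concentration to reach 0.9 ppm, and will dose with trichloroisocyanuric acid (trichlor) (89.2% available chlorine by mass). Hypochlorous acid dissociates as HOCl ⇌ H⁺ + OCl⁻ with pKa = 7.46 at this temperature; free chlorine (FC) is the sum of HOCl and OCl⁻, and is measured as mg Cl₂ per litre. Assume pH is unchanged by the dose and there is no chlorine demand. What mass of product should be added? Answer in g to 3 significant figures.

816 g

Volume: 225 m³ = 225,000 L.
[OCl⁻]/[HOCl] = 10^(pH − pKa) = 10^(7.91 − 7.46) = 2.818; fraction as HOCl = 1/(1 + 2.818) = 0.2619.
Free chlorine required for 0.9 ppm HOCl: 0.9 / 0.2619 = 3.437 ppm.
FC to add: 3.437 − 0.2 = 3.237 mg/L as Cl₂.
Cl₂ equivalent: 3.237 mg/L × 225,000 L = 728.2 g.
Product at 89.2% available Cl: 728.2 / 0.892 = 816.4 g.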